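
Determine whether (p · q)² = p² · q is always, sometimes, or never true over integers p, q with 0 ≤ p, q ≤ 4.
Sometimes true

It holds at (p, q) = (0, 2) (both sides equal 0), but fails at (p, q) = (2, 3) (LHS = 36, RHS = 12).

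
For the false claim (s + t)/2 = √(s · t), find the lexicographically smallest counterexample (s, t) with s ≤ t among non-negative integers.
At (0, 0): both sides equal 0, so it holds there.

Substituting (0, 1) into the claim:
LHS = (0 + 1)/2 = 1/2
RHS = √(0 · 1) = 0

Since LHS ≠ RHS, this pair disproves the claim, and no lexicographically smaller pair (s ≤ t, non-negative integers) does.

For instance (4, 5) is also a counterexample (LHS = 9/2, RHS = 2·√(5) ≈ 4.472), but it's lexicographically larger.

Answer: (s, t) = (0, 1)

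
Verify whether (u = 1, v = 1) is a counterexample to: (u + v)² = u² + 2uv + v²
Substituting u = 1, v = 1:
LHS = (1 + 1)² = 4
RHS = 1² + 2·1·1 + 1² = 4

The sides agree, so this pair does not disprove the claim.

Answer: No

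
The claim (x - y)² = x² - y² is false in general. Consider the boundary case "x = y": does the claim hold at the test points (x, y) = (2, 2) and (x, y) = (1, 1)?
Yes, holds at both test points

At (2, 2): LHS = 0, RHS = 0 → equal
At (1, 1): LHS = 0, RHS = 0 → equal

So the claim does hold at both of these boundary points, even though it is not an identity.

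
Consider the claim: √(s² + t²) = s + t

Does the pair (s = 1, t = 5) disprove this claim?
Substituting s = 1, t = 5:
LHS = √(1² + 5²) = √(26) ≈ 5.099
RHS = 1 + 5 = 6

Since LHS ≠ RHS, this pair disproves the claim.

Answer: Yes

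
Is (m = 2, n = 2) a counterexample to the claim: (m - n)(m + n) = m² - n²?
No

Substituting m = 2, n = 2:
LHS = (2 - 2)(2 + 2) = 0
RHS = 2² - 2² = 0

The sides agree, so this pair does not disprove the claim.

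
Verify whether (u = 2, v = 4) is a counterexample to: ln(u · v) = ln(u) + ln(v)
No

Substituting u = 2, v = 4:
LHS = ln(2 · 4) = ln(8) ≈ 2.079
RHS = ln(2) + ln(4) ≈ 2.079

The sides agree, so this pair does not disprove the claim.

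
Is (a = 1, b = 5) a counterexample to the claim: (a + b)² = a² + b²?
Yes

Substituting a = 1, b = 5:
LHS = (1 + 5)² = 36
RHS = 1² + 5² = 26

Since LHS ≠ RHS, this pair disproves the claim.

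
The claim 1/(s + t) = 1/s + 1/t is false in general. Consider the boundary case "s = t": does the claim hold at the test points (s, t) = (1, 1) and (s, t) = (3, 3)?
At (1, 1): LHS = 1/2 ≠ RHS = 2
At (3, 3): LHS = 1/6 ≠ RHS = 2/3

Answer: No, fails at both test points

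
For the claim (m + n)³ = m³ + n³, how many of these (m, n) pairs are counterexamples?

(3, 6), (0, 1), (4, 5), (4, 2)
3

Testing each pair:
(3, 6): LHS = 729, RHS = 243 → counterexample
(0, 1): LHS = 1, RHS = 1 → satisfies claim
(4, 5): LHS = 729, RHS = 189 → counterexample
(4, 2): LHS = 216, RHS = 72 → counterexample

That makes 3 counterexamples.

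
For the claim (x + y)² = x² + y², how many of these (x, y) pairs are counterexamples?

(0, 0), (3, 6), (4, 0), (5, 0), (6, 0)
1

Testing each pair:
(0, 0): LHS = 0, RHS = 0 → satisfies claim
(3, 6): LHS = 81, RHS = 45 → counterexample
(4, 0): LHS = 16, RHS = 16 → satisfies claim
(5, 0): LHS = 25, RHS = 25 → satisfies claim
(6, 0): LHS = 36, RHS = 36 → satisfies claim

That makes 1 counterexample.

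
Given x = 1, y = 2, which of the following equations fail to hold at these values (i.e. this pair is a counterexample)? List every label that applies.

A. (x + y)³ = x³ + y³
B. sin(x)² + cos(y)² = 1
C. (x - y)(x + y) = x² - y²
A, B

Evaluating each claim at the given values:
A. LHS = 27, RHS = 9 → fails here (LHS ≠ RHS)
B. LHS = cos(2)² + sin(1)² ≈ 0.8813, RHS = 1 → fails here (LHS ≠ RHS)
C. LHS = -3, RHS = -3 → holds here (LHS = RHS)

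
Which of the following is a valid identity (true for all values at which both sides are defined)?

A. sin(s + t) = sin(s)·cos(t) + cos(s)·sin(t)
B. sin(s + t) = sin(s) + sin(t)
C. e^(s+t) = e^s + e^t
A: holds — e.g. at (3, 3), both sides equal sin(6) ≈ -0.2794.
B: fails at (1, 2) — LHS = sin(3) ≈ 0.1411, RHS = sin(1) + sin(2) ≈ 1.751.
C: fails at (3, 3) — LHS = e^6 ≈ 403.4, RHS = 2·e^3 ≈ 40.17.

Answer: A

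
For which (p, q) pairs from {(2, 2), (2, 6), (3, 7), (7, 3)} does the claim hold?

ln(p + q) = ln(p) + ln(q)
(2, 2)

Testing each pair:
(2, 2): LHS = ln(4) ≈ 1.386, RHS = 2·ln(2) ≈ 1.386 → holds
(2, 6): LHS = ln(8) ≈ 2.079, RHS = ln(2) + ln(6) ≈ 2.485 → fails
(3, 7): LHS = ln(10) ≈ 2.303, RHS = ln(3) + ln(7) ≈ 3.045 → fails
(7, 3): LHS = ln(10) ≈ 2.303, RHS = ln(3) + ln(7) ≈ 3.045 → fails

1 of 4 pairs satisfies the claim.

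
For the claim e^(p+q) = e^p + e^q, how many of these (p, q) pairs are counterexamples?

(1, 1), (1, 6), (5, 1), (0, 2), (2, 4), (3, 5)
Testing each pair:
(1, 1): LHS = e^2 ≈ 7.389, RHS = 2·e ≈ 5.437 → counterexample
(1, 6): LHS = e^7 ≈ 1097, RHS = e + e^6 ≈ 406.1 → counterexample
(5, 1): LHS = e^6 ≈ 403.4, RHS = e + e^5 ≈ 151.1 → counterexample
(0, 2): LHS = e^2 ≈ 7.389, RHS = 1 + e^2 ≈ 8.389 → counterexample
(2, 4): LHS = e^6 ≈ 403.4, RHS = e^2 + e^4 ≈ 61.99 → counterexample
(3, 5): LHS = e^8 ≈ 2981, RHS = e^3 + e^5 ≈ 168.5 → counterexample

That makes 6 counterexamples.

Answer: 6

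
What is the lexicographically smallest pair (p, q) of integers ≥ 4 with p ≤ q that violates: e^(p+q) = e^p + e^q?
(p, q) = (4, 4)

Substituting (4, 4) into the claim:
LHS = e^(4+4) = e^8 ≈ 2981
RHS = e^4 + e^4 = 2·e^4 ≈ 109.2

Since LHS ≠ RHS, this pair disproves the claim, and no lexicographically smaller pair (p ≤ q, integers ≥ 4) does.

For instance (7, 11) is also a counterexample (LHS = e^18 ≈ 65659969.1, RHS = e^7 + e^11 ≈ 60970.8), but it's lexicographically larger.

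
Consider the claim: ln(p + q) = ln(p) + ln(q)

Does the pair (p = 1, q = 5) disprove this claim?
Yes

Substituting p = 1, q = 5:
LHS = ln(1 + 5) = ln(6) ≈ 1.792
RHS = ln(1) + ln(5) = ln(5) ≈ 1.609

Since LHS ≠ RHS, this pair disproves the claim.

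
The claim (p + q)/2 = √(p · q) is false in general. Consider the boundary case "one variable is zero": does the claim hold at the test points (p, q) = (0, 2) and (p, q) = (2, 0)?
No, fails at both test points

At (0, 2): LHS = 1 ≠ RHS = 0
At (2, 0): LHS = 1 ≠ RHS = 0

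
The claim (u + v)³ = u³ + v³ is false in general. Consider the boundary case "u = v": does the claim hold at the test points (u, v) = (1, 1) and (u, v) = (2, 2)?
At (1, 1): LHS = 8 ≠ RHS = 2
At (2, 2): LHS = 64 ≠ RHS = 16

Answer: No, fails at both test points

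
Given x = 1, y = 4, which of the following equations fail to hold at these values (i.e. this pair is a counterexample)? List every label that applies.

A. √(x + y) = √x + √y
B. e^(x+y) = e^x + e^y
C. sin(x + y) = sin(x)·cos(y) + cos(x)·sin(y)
A, B

Evaluating each claim at the given values:
A. LHS = √(5) ≈ 2.236, RHS = 3 → fails here (LHS ≠ RHS)
B. LHS = e^5 ≈ 148.4, RHS = e + e^4 ≈ 57.32 → fails here (LHS ≠ RHS)
C. LHS = sin(5) ≈ -0.9589, RHS = sin(1)·cos(4) + sin(4)·cos(1) ≈ -0.9589 → holds here (LHS = RHS)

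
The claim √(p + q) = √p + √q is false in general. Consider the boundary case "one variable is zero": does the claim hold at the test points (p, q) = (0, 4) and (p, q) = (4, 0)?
Yes, holds at both test points

At (0, 4): LHS = 2, RHS = 2 → equal
At (4, 0): LHS = 2, RHS = 2 → equal

So the claim does hold at both of these boundary points, even though it is not an identity.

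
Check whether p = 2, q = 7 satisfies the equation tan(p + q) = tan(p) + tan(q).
Substituting p = 2, q = 7:

LHS = tan(2 + 7) = tan(9) ≈ -0.4523
RHS = tan(2) + tan(7) ≈ -1.314

LHS ≠ RHS, so the equation does not hold at this point.

Answer: Fails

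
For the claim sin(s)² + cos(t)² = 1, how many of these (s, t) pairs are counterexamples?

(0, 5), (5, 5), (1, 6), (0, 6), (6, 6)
3

Testing each pair:
(0, 5): LHS = cos(5)² ≈ 0.08046, RHS = 1 → counterexample
(5, 5): LHS = cos(5)² + sin(5)² = 1, RHS = 1 → satisfies claim
(1, 6): LHS = sin(1)² + cos(6)² ≈ 1.63, RHS = 1 → counterexample
(0, 6): LHS = cos(6)² ≈ 0.9219, RHS = 1 → counterexample
(6, 6): LHS = sin(6)² + cos(6)² = 1, RHS = 1 → satisfies claim

That makes 3 counterexamples.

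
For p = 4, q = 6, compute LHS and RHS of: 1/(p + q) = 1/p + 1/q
LHS = 1/(4 + 6) = 1/10
RHS = 1/4 + 1/6 = 5/12

LHS ≠ RHS, so the equation does not hold here.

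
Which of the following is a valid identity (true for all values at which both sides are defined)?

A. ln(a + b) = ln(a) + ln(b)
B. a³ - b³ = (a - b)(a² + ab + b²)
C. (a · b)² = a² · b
B

A: fails at (2, 7) — LHS = ln(9) ≈ 2.197, RHS = ln(2) + ln(7) ≈ 2.639.
B: holds — e.g. at (5, 8), both sides equal -387.
C: fails at (6, 7) — LHS = 1764, RHS = 252.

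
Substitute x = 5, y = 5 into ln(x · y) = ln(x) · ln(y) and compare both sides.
LHS = ln(5 · 5) = ln(25) ≈ 3.219
RHS = ln(5) · ln(5) = ln(5)² ≈ 2.59

LHS ≠ RHS (they differ by about 0.6286), so the equation does not hold here.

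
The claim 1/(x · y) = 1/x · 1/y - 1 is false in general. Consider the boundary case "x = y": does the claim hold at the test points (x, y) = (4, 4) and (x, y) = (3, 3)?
At (4, 4): LHS = 1/16 ≠ RHS = -15/16
At (3, 3): LHS = 1/9 ≠ RHS = -8/9

Answer: No, fails at both test points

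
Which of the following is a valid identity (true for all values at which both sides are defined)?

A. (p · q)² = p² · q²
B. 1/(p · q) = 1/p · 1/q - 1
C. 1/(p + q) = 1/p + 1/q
A

A: holds — e.g. at (1, 3), both sides equal 9.
B: fails at (1, 3) — LHS = 1/3, RHS = -2/3.
C: fails at (1, 4) — LHS = 1/5, RHS = 5/4.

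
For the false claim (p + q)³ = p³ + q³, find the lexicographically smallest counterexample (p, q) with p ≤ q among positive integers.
Substituting (1, 1) into the claim:
LHS = (1 + 1)³ = 8
RHS = 1³ + 1³ = 2

Since LHS ≠ RHS, this pair disproves the claim, and no lexicographically smaller pair (p ≤ q, positive integers) does.

For instance (5, 8) is also a counterexample (LHS = 2197, RHS = 637), but it's lexicographically larger.

Answer: (p, q) = (1, 1)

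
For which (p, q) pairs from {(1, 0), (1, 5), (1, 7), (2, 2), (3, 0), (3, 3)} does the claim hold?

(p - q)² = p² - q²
Testing each pair:
(1, 0): LHS = 1, RHS = 1 → holds
(1, 5): LHS = 16, RHS = -24 → fails
(1, 7): LHS = 36, RHS = -48 → fails
(2, 2): LHS = 0, RHS = 0 → holds
(3, 0): LHS = 9, RHS = 9 → holds
(3, 3): LHS = 0, RHS = 0 → holds

4 of 6 pairs satisfy the claim.

Answer: (1, 0), (2, 2), (3, 0), (3, 3)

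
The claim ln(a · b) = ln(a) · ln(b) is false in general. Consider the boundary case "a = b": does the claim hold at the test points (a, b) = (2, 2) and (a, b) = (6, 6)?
At (2, 2): LHS = ln(4) ≈ 1.386 ≠ RHS = ln(2)² ≈ 0.4805
At (6, 6): LHS = ln(36) ≈ 3.584 ≠ RHS = ln(6)² ≈ 3.21

Answer: No, fails at both test points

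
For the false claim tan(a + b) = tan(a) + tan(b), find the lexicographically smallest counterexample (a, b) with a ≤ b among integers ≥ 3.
(a, b) = (3, 3)

Substituting (3, 3) into the claim:
LHS = tan(3 + 3) = tan(6) ≈ -0.291
RHS = tan(3) + tan(3) = 2·tan(3) ≈ -0.2851

Since LHS ≠ RHS, this pair disproves the claim, and no lexicographically smaller pair (a ≤ b, integers ≥ 3) does.

For instance (5, 5) is also a counterexample (LHS = tan(10) ≈ 0.6484, RHS = 2·tan(5) ≈ -6.761), but it's lexicographically larger.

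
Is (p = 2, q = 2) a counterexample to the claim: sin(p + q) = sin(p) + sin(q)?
Yes

Substituting p = 2, q = 2:
LHS = sin(2 + 2) = sin(4) ≈ -0.7568
RHS = sin(2) + sin(2) = 2·sin(2) ≈ 1.819

Since LHS ≠ RHS, this pair disproves the claim.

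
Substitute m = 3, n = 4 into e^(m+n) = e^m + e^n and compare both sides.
LHS = e^(3+4) = e^7 ≈ 1097
RHS = e^3 + e^4 ≈ 74.68

LHS ≠ RHS (they differ by about 1022), so the equation does not hold here.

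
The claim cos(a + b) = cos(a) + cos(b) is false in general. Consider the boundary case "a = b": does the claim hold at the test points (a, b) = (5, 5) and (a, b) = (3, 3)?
No, fails at both test points

At (5, 5): LHS = cos(10) ≈ -0.8391 ≠ RHS = 2·cos(5) ≈ 0.5673
At (3, 3): LHS = cos(6) ≈ 0.9602 ≠ RHS = 2·cos(3) ≈ -1.98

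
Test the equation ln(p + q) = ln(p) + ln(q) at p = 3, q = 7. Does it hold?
Fails

Substituting p = 3, q = 7:

LHS = ln(3 + 7) = ln(10) ≈ 2.303
RHS = ln(3) + ln(7) ≈ 3.045

LHS ≠ RHS, so the equation does not hold at this point.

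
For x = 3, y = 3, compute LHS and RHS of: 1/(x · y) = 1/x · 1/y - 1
LHS = 1/(3 · 3) = 1/9
RHS = 1/3 · 1/3 - 1 = -8/9

LHS ≠ RHS, so the equation does not hold here.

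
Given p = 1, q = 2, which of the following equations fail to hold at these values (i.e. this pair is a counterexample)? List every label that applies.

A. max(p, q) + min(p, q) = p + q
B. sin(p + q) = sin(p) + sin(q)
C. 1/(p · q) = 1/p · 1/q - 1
B, C

Evaluating each claim at the given values:
A. LHS = 3, RHS = 3 → holds here (LHS = RHS)
B. LHS = sin(3) ≈ 0.1411, RHS = sin(1) + sin(2) ≈ 1.751 → fails here (LHS ≠ RHS)
C. LHS = 1/2, RHS = -1/2 → fails here (LHS ≠ RHS)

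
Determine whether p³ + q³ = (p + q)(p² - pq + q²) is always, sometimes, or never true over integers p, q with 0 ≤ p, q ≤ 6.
The identity holds for every pair in the range. For instance at (p, q) = (6, 4): both sides equal 280.

Answer: Always true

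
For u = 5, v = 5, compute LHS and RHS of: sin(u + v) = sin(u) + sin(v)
LHS = sin(5 + 5) = sin(10) ≈ -0.544
RHS = sin(5) + sin(5) = 2·sin(5) ≈ -1.918

LHS ≠ RHS (they differ by about 1.374), so the equation does not hold here.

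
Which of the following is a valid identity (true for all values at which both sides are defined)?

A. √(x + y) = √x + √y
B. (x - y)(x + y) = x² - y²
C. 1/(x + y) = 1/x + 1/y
B

A: fails at (5, 8) — LHS = √(13) ≈ 3.606, RHS = √(5) + 2·√(2) ≈ 5.064.
B: holds — e.g. at (3, 3), both sides equal 0.
C: fails at (5, 5) — LHS = 1/10, RHS = 2/5.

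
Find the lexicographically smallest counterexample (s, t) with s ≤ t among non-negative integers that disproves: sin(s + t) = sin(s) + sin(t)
At (0, 0): both sides equal 0, so it holds there.
At (0, 6): both sides equal sin(6) ≈ -0.2794, so it holds there.

Substituting (1, 1) into the claim:
LHS = sin(1 + 1) = sin(2) ≈ 0.9093
RHS = sin(1) + sin(1) = 2·sin(1) ≈ 1.683

Since LHS ≠ RHS, this pair disproves the claim, and no lexicographically smaller pair (s ≤ t, non-negative integers) does.

For instance (4, 6) is also a counterexample (LHS = sin(10) ≈ -0.544, RHS = sin(4) + sin(6) ≈ -1.036), but it's lexicographically larger.

Answer: (s, t) = (1, 1)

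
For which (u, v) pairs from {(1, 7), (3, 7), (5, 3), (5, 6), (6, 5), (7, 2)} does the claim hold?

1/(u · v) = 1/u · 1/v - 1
None

Testing each pair:
(1, 7): LHS = 1/7, RHS = -6/7 → fails
(3, 7): LHS = 1/21, RHS = -20/21 → fails
(5, 3): LHS = 1/15, RHS = -14/15 → fails
(5, 6): LHS = 1/30, RHS = -29/30 → fails
(6, 5): LHS = 1/30, RHS = -29/30 → fails
(7, 2): LHS = 1/14, RHS = -13/14 → fails

No pair satisfies the claim.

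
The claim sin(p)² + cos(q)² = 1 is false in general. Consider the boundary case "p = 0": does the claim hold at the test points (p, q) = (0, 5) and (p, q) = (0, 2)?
At (0, 5): LHS = cos(5)² ≈ 0.08046 ≠ RHS = 1
At (0, 2): LHS = cos(2)² ≈ 0.1732 ≠ RHS = 1

Answer: No, fails at both test points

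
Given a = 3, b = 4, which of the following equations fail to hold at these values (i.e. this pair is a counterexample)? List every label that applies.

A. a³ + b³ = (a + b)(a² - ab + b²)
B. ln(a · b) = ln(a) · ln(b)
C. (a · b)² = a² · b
Evaluating each claim at the given values:
A. LHS = 91, RHS = 91 → holds here (LHS = RHS)
B. LHS = ln(12) ≈ 2.485, RHS = ln(3)·ln(4) ≈ 1.523 → fails here (LHS ≠ RHS)
C. LHS = 144, RHS = 36 → fails here (LHS ≠ RHS)

Answer: B, C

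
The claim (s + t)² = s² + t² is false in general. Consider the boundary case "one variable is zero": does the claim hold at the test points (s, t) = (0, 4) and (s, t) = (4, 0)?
Yes, holds at both test points

At (0, 4): LHS = 16, RHS = 16 → equal
At (4, 0): LHS = 16, RHS = 16 → equal

So the claim does hold at both of these boundary points, even though it is not an identity.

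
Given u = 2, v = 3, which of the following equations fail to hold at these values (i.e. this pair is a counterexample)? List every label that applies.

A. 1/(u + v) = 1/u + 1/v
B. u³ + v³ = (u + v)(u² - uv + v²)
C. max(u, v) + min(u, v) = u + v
Evaluating each claim at the given values:
A. LHS = 1/5, RHS = 5/6 → fails here (LHS ≠ RHS)
B. LHS = 35, RHS = 35 → holds here (LHS = RHS)
C. LHS = 5, RHS = 5 → holds here (LHS = RHS)

Answer: A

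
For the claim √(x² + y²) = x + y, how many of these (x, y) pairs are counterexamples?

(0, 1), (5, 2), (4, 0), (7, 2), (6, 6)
3

Testing each pair:
(0, 1): LHS = 1, RHS = 1 → satisfies claim
(5, 2): LHS = √(29) ≈ 5.385, RHS = 7 → counterexample
(4, 0): LHS = 4, RHS = 4 → satisfies claim
(7, 2): LHS = √(53) ≈ 7.28, RHS = 9 → counterexample
(6, 6): LHS = 6·√(2) ≈ 8.485, RHS = 12 → counterexample

That makes 3 counterexamples.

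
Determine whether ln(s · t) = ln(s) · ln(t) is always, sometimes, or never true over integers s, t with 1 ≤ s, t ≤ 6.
Sometimes true

It holds at (s, t) = (1, 1) (both sides equal 0), but fails at (s, t) = (1, 2) (LHS = ln(2) ≈ 0.6931, RHS = 0).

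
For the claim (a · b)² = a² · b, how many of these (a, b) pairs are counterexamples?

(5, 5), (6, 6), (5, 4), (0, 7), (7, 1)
Testing each pair:
(5, 5): LHS = 625, RHS = 125 → counterexample
(6, 6): LHS = 1296, RHS = 216 → counterexample
(5, 4): LHS = 400, RHS = 100 → counterexample
(0, 7): LHS = 0, RHS = 0 → satisfies claim
(7, 1): LHS = 49, RHS = 49 → satisfies claim

That makes 3 counterexamples.

Answer: 3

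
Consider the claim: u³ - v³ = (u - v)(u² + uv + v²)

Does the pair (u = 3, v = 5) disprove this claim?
No

Substituting u = 3, v = 5:
LHS = 3³ - 5³ = -98
RHS = (3 - 5)(3² + 3·5 + 5²) = -98

The sides agree, so this pair does not disprove the claim.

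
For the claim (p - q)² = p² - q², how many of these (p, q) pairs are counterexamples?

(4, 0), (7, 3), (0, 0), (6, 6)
Testing each pair:
(4, 0): LHS = 16, RHS = 16 → satisfies claim
(7, 3): LHS = 16, RHS = 40 → counterexample
(0, 0): LHS = 0, RHS = 0 → satisfies claim
(6, 6): LHS = 0, RHS = 0 → satisfies claim

That makes 1 counterexample.

Answer: 1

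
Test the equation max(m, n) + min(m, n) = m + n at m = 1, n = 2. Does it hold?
Substituting m = 1, n = 2:

LHS = max(1, 2) + min(1, 2) = 3
RHS = 1 + 2 = 3

LHS = RHS, so the equation holds at this point.

Answer: Holds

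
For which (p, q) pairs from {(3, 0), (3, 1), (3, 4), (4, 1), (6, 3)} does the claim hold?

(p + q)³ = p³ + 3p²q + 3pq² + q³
All pairs

Testing each pair:
(3, 0): LHS = 27, RHS = 27 → holds
(3, 1): LHS = 64, RHS = 64 → holds
(3, 4): LHS = 343, RHS = 343 → holds
(4, 1): LHS = 125, RHS = 125 → holds
(6, 3): LHS = 729, RHS = 729 → holds

Every pair satisfies the claim.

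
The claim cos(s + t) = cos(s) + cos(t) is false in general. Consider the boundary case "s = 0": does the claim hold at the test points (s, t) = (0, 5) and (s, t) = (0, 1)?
At (0, 5): LHS = cos(5) ≈ 0.2837 ≠ RHS = cos(5) + 1 ≈ 1.284
At (0, 1): LHS = cos(1) ≈ 0.5403 ≠ RHS = cos(1) + 1 ≈ 1.54

Answer: No, fails at both test points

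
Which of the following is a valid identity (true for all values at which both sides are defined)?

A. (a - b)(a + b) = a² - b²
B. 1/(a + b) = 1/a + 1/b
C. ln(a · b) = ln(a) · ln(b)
A: holds — e.g. at (4, 5), both sides equal -9.
B: fails at (2, 7) — LHS = 1/9, RHS = 9/14.
C: fails at (5, 8) — LHS = ln(40) ≈ 3.689, RHS = ln(5)·ln(8) ≈ 3.347.

Answer: A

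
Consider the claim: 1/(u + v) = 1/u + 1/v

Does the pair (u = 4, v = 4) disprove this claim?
Yes

Substituting u = 4, v = 4:
LHS = 1/(4 + 4) = 1/8
RHS = 1/4 + 1/4 = 1/2

Since LHS ≠ RHS, this pair disproves the claim.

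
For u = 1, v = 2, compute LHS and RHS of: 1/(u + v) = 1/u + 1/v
LHS = 1/(1 + 2) = 1/3
RHS = 1/1 + 1/2 = 3/2

LHS ≠ RHS, so the equation does not hold here.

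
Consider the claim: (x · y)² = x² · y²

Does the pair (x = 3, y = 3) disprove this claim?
No

Substituting x = 3, y = 3:
LHS = (3 · 3)² = 81
RHS = 3² · 3² = 81

The sides agree, so this pair does not disprove the claim.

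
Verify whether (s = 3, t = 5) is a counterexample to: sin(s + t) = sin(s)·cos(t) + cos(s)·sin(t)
Substituting s = 3, t = 5:
LHS = sin(3 + 5) = sin(8) ≈ 0.9894
RHS = sin(3)·cos(5) + cos(3)·sin(5) = sin(3)·cos(5) + sin(5)·cos(3) ≈ 0.9894

The sides agree, so this pair does not disprove the claim.

Answer: No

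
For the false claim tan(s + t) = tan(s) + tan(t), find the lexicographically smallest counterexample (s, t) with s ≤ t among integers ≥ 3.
(s, t) = (3, 3)

Substituting (3, 3) into the claim:
LHS = tan(3 + 3) = tan(6) ≈ -0.291
RHS = tan(3) + tan(3) = 2·tan(3) ≈ -0.2851

Since LHS ≠ RHS, this pair disproves the claim, and no lexicographically smaller pair (s ≤ t, integers ≥ 3) does.

For instance (3, 8) is also a counterexample (LHS = tan(11) ≈ -226, RHS = tan(8) + tan(3) ≈ -6.942), but it's lexicographically larger.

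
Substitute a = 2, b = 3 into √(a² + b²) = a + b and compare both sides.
LHS = √(2² + 3²) = √(13) ≈ 3.606
RHS = 2 + 3 = 5

LHS ≠ RHS (they differ by about 1.394), so the equation does not hold here.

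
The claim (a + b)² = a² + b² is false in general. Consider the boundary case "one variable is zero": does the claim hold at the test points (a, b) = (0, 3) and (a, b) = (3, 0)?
At (0, 3): LHS = 9, RHS = 9 → equal
At (3, 0): LHS = 9, RHS = 9 → equal

So the claim does hold at both of these boundary points, even though it is not an identity.

Answer: Yes, holds at both test points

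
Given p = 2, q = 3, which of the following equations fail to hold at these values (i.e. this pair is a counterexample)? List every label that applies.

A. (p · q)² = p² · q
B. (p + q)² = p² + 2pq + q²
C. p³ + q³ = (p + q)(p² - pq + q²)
A

Evaluating each claim at the given values:
A. LHS = 36, RHS = 12 → fails here (LHS ≠ RHS)
B. LHS = 25, RHS = 25 → holds here (LHS = RHS)
C. LHS = 35, RHS = 35 → holds here (LHS = RHS)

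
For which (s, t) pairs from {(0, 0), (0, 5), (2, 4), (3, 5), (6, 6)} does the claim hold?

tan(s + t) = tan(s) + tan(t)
(0, 0), (0, 5)

Testing each pair:
(0, 0): LHS = 0, RHS = 0 → holds
(0, 5): LHS = tan(5) ≈ -3.381, RHS = tan(5) ≈ -3.381 → holds
(2, 4): LHS = tan(6) ≈ -0.291, RHS = tan(2) + tan(4) ≈ -1.027 → fails
(3, 5): LHS = tan(8) ≈ -6.8, RHS = tan(5) + tan(3) ≈ -3.523 → fails
(6, 6): LHS = tan(12) ≈ -0.6359, RHS = 2·tan(6) ≈ -0.582 → fails

2 of 5 pairs satisfy the claim.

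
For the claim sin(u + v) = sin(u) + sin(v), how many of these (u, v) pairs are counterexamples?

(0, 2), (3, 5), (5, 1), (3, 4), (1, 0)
3

Testing each pair:
(0, 2): LHS = sin(2) ≈ 0.9093, RHS = sin(2) ≈ 0.9093 → satisfies claim
(3, 5): LHS = sin(8) ≈ 0.9894, RHS = sin(5) + sin(3) ≈ -0.8178 → counterexample
(5, 1): LHS = sin(6) ≈ -0.2794, RHS = sin(5) + sin(1) ≈ -0.1175 → counterexample
(3, 4): LHS = sin(7) ≈ 0.657, RHS = sin(4) + sin(3) ≈ -0.6157 → counterexample
(1, 0): LHS = sin(1) ≈ 0.8415, RHS = sin(1) ≈ 0.8415 → satisfies claim

That makes 3 counterexamples.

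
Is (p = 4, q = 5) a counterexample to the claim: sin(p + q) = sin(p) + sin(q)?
Yes

Substituting p = 4, q = 5:
LHS = sin(4 + 5) = sin(9) ≈ 0.4121
RHS = sin(4) + sin(5) ≈ -1.716

Since LHS ≠ RHS, this pair disproves the claim.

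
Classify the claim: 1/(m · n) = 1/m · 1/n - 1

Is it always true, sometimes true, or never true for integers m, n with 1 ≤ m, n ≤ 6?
Never true

The claim fails for every pair in the range. For instance at (m, n) = (1, 5): LHS = 1/5, RHS = -4/5.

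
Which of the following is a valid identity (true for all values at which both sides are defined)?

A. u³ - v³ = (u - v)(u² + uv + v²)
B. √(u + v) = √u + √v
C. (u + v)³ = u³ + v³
A

A: holds — e.g. at (2, 4), both sides equal -56.
B: fails at (2, 4) — LHS = √(6) ≈ 2.449, RHS = √(2) + 2 ≈ 3.414.
C: fails at (2, 3) — LHS = 125, RHS = 35.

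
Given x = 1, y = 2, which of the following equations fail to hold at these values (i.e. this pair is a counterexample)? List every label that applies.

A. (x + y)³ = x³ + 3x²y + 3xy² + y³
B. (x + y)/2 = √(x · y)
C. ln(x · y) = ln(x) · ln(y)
B, C

Evaluating each claim at the given values:
A. LHS = 27, RHS = 27 → holds here (LHS = RHS)
B. LHS = 3/2, RHS = √(2) ≈ 1.414 → fails here (LHS ≠ RHS)
C. LHS = ln(2) ≈ 0.6931, RHS = 0 → fails here (LHS ≠ RHS)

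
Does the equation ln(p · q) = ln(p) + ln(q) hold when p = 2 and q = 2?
Holds

Substituting p = 2, q = 2:

LHS = ln(2 · 2) = ln(4) ≈ 1.386
RHS = ln(2) + ln(2) = 2·ln(2) ≈ 1.386

LHS = RHS, so the equation holds at this point.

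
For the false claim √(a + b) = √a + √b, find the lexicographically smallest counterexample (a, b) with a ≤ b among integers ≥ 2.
(a, b) = (2, 2)

Substituting (2, 2) into the claim:
LHS = √(2 + 2) = 2
RHS = √2 + √2 = 2·√(2) ≈ 2.828

Since LHS ≠ RHS, this pair disproves the claim, and no lexicographically smaller pair (a ≤ b, integers ≥ 2) does.

For instance (6, 7) is also a counterexample (LHS = √(13) ≈ 3.606, RHS = √(6) + √(7) ≈ 5.095), but it's lexicographically larger.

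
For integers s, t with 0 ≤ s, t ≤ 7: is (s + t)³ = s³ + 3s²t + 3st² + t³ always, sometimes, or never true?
Always true

The identity holds for every pair in the range. For instance at (s, t) = (5, 2): both sides equal 343.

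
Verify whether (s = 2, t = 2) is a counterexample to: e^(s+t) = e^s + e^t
Substituting s = 2, t = 2:
LHS = e^(2+2) = e^4 ≈ 54.6
RHS = e^2 + e^2 = 2·e^2 ≈ 14.78

Since LHS ≠ RHS, this pair disproves the claim.

Answer: Yes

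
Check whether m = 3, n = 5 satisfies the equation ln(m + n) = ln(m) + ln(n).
Substituting m = 3, n = 5:

LHS = ln(3 + 5) = ln(8) ≈ 2.079
RHS = ln(3) + ln(5) ≈ 2.708

LHS ≠ RHS, so the equation does not hold at this point.

Answer: Fails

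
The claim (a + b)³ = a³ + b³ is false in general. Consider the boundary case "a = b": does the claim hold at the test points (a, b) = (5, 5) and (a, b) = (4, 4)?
At (5, 5): LHS = 1000 ≠ RHS = 250
At (4, 4): LHS = 512 ≠ RHS = 128

Answer: No, fails at both test points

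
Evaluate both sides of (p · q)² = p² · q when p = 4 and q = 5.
LHS = (4 · 5)² = 400
RHS = 4² · 5 = 80

LHS ≠ RHS, so the equation does not hold here.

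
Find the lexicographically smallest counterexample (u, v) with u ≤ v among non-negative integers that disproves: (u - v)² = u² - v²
(u, v) = (0, 1)

At (0, 0): both sides equal 0, so it holds there.

Substituting (0, 1) into the claim:
LHS = (0 - 1)² = 1
RHS = 0² - 1² = -1

Since LHS ≠ RHS, this pair disproves the claim, and no lexicographically smaller pair (u ≤ v, non-negative integers) does.

For instance (1, 4) is also a counterexample (LHS = 9, RHS = -15), but it's lexicographically larger.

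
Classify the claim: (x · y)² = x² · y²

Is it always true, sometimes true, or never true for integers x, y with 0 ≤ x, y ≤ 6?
Always true

The identity holds for every pair in the range. For instance at (x, y) = (2, 3): both sides equal 36.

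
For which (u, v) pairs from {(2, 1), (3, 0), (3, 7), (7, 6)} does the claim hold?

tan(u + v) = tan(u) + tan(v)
(3, 0)

Testing each pair:
(2, 1): LHS = tan(3) ≈ -0.1425, RHS = tan(2) + tan(1) ≈ -0.6276 → fails
(3, 0): LHS = tan(3) ≈ -0.1425, RHS = tan(3) ≈ -0.1425 → holds
(3, 7): LHS = tan(10) ≈ 0.6484, RHS = tan(3) + tan(7) ≈ 0.7289 → fails
(7, 6): LHS = tan(13) ≈ 0.463, RHS = tan(6) + tan(7) ≈ 0.5804 → fails

1 of 4 pairs satisfies the claim.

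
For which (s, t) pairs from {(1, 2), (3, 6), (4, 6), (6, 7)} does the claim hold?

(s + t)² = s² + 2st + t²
All pairs

Testing each pair:
(1, 2): LHS = 9, RHS = 9 → holds
(3, 6): LHS = 81, RHS = 81 → holds
(4, 6): LHS = 100, RHS = 100 → holds
(6, 7): LHS = 169, RHS = 169 → holds

Every pair satisfies the claim.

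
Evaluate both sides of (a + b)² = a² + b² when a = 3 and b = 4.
LHS = (3 + 4)² = 49
RHS = 3² + 4² = 25

LHS ≠ RHS, so the equation does not hold here.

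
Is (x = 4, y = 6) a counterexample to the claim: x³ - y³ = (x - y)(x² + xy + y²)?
No

Substituting x = 4, y = 6:
LHS = 4³ - 6³ = -152
RHS = (4 - 6)(4² + 4·6 + 6²) = -152

The sides agree, so this pair does not disprove the claim.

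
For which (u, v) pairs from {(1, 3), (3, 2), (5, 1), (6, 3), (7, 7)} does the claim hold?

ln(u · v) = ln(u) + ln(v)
All pairs

Testing each pair:
(1, 3): LHS = ln(3) ≈ 1.099, RHS = ln(3) ≈ 1.099 → holds
(3, 2): LHS = ln(6) ≈ 1.792, RHS = ln(2) + ln(3) ≈ 1.792 → holds
(5, 1): LHS = ln(5) ≈ 1.609, RHS = ln(5) ≈ 1.609 → holds
(6, 3): LHS = ln(18) ≈ 2.89, RHS = ln(3) + ln(6) ≈ 2.89 → holds
(7, 7): LHS = ln(49) ≈ 3.892, RHS = 2·ln(7) ≈ 3.892 → holds

Every pair satisfies the claim.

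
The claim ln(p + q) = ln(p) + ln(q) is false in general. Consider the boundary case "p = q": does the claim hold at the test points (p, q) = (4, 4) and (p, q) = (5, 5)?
At (4, 4): LHS = ln(8) ≈ 2.079 ≠ RHS = 2·ln(4) ≈ 2.773
At (5, 5): LHS = ln(10) ≈ 2.303 ≠ RHS = 2·ln(5) ≈ 3.219

Answer: No, fails at both test points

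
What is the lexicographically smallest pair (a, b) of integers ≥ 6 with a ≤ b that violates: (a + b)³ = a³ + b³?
(a, b) = (6, 6)

Substituting (6, 6) into the claim:
LHS = (6 + 6)³ = 1728
RHS = 6³ + 6³ = 432

Since LHS ≠ RHS, this pair disproves the claim, and no lexicographically smaller pair (a ≤ b, integers ≥ 6) does.

For instance (10, 10) is also a counterexample (LHS = 8000, RHS = 2000), but it's lexicographically larger.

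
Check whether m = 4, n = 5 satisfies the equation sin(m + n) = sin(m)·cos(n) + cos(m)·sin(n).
Holds

Substituting m = 4, n = 5:

LHS = sin(4 + 5) = sin(9) ≈ 0.4121
RHS = sin(4)·cos(5) + cos(4)·sin(5) = sin(4)·cos(5) + sin(5)·cos(4) ≈ 0.4121

LHS = RHS, so the equation holds at this point.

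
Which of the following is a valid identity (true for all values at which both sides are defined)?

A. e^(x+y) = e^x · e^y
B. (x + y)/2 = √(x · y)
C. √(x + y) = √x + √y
A

A: holds — e.g. at (2, 4), both sides equal e^6 ≈ 403.4.
B: fails at (2, 5) — LHS = 7/2, RHS = √(10) ≈ 3.162.
C: fails at (1, 3) — LHS = 2, RHS = 1 + √(3) ≈ 2.732.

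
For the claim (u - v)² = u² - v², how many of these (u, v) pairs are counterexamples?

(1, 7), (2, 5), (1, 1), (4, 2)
3

Testing each pair:
(1, 7): LHS = 36, RHS = -48 → counterexample
(2, 5): LHS = 9, RHS = -21 → counterexample
(1, 1): LHS = 0, RHS = 0 → satisfies claim
(4, 2): LHS = 4, RHS = 12 → counterexample

That makes 3 counterexamples.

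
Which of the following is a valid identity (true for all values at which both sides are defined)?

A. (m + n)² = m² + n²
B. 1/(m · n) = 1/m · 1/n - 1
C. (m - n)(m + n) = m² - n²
C

A: fails at (2, 2) — LHS = 16, RHS = 8.
B: fails at (4, 4) — LHS = 1/16, RHS = -15/16.
C: holds — e.g. at (1, 1), both sides equal 0.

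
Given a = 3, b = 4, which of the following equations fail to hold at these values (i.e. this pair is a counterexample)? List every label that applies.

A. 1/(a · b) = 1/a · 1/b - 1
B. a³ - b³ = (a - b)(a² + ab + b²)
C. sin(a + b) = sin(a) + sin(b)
A, C

Evaluating each claim at the given values:
A. LHS = 1/12, RHS = -11/12 → fails here (LHS ≠ RHS)
B. LHS = -37, RHS = -37 → holds here (LHS = RHS)
C. LHS = sin(7) ≈ 0.657, RHS = sin(4) + sin(3) ≈ -0.6157 → fails here (LHS ≠ RHS)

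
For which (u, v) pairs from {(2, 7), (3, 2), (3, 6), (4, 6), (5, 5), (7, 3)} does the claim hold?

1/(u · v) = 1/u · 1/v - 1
Testing each pair:
(2, 7): LHS = 1/14, RHS = -13/14 → fails
(3, 2): LHS = 1/6, RHS = -5/6 → fails
(3, 6): LHS = 1/18, RHS = -17/18 → fails
(4, 6): LHS = 1/24, RHS = -23/24 → fails
(5, 5): LHS = 1/25, RHS = -24/25 → fails
(7, 3): LHS = 1/21, RHS = -20/21 → fails

No pair satisfies the claim.

Answer: None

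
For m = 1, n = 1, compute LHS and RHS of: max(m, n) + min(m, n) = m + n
LHS = max(1, 1) + min(1, 1) = 2
RHS = 1 + 1 = 2

LHS = RHS: the two sides agree.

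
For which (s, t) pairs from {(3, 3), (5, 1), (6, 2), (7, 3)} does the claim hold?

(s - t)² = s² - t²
(3, 3)

Testing each pair:
(3, 3): LHS = 0, RHS = 0 → holds
(5, 1): LHS = 16, RHS = 24 → fails
(6, 2): LHS = 16, RHS = 32 → fails
(7, 3): LHS = 16, RHS = 40 → fails

1 of 4 pairs satisfies the claim.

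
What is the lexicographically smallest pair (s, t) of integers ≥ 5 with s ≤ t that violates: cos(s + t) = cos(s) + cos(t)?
(s, t) = (5, 5)

Substituting (5, 5) into the claim:
LHS = cos(5 + 5) = cos(10) ≈ -0.8391
RHS = cos(5) + cos(5) = 2·cos(5) ≈ 0.5673

Since LHS ≠ RHS, this pair disproves the claim, and no lexicographically smaller pair (s ≤ t, integers ≥ 5) does.

For instance (9, 11) is also a counterexample (LHS = cos(20) ≈ 0.4081, RHS = cos(9) + cos(11) ≈ -0.9067), but it's lexicographically larger.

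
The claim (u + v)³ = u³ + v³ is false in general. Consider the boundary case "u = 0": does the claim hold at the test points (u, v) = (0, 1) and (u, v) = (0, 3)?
Yes, holds at both test points

At (0, 1): LHS = 1, RHS = 1 → equal
At (0, 3): LHS = 27, RHS = 27 → equal

So the claim does hold at both of these boundary points, even though it is not an identity.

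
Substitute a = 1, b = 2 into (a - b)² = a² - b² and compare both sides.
LHS = (1 - 2)² = 1
RHS = 1² - 2² = -3

LHS ≠ RHS, so the equation does not hold here.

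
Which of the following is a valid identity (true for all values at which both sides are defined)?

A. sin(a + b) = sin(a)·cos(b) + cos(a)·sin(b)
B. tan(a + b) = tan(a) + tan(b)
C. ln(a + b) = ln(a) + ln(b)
A: holds — e.g. at (3, 7), both sides equal sin(10) ≈ -0.544.
B: fails at (2, 3) — LHS = tan(5) ≈ -3.381, RHS = tan(2) + tan(3) ≈ -2.328.
C: fails at (4, 6) — LHS = ln(10) ≈ 2.303, RHS = ln(4) + ln(6) ≈ 3.178.

Answer: A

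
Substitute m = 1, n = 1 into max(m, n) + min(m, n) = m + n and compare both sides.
LHS = max(1, 1) + min(1, 1) = 2
RHS = 1 + 1 = 2

LHS = RHS: the two sides agree.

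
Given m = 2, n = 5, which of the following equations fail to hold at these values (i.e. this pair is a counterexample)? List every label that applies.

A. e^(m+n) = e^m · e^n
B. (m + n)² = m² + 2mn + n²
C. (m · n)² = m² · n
C

Evaluating each claim at the given values:
A. LHS = e^7 ≈ 1097, RHS = e^7 ≈ 1097 → holds here (LHS = RHS)
B. LHS = 49, RHS = 49 → holds here (LHS = RHS)
C. LHS = 100, RHS = 20 → fails here (LHS ≠ RHS)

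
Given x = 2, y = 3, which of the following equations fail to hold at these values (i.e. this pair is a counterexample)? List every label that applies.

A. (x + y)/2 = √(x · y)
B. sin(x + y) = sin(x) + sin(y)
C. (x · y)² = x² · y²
Evaluating each claim at the given values:
A. LHS = 5/2, RHS = √(6) ≈ 2.449 → fails here (LHS ≠ RHS)
B. LHS = sin(5) ≈ -0.9589, RHS = sin(3) + sin(2) ≈ 1.05 → fails here (LHS ≠ RHS)
C. LHS = 36, RHS = 36 → holds here (LHS = RHS)

Answer: A, B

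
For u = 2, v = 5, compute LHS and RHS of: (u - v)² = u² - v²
LHS = (2 - 5)² = 9
RHS = 2² - 5² = -21

LHS ≠ RHS, so the equation does not hold here.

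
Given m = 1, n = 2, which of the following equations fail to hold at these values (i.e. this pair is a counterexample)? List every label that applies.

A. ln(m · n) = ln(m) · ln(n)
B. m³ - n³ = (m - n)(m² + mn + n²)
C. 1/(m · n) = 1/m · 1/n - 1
A, C

Evaluating each claim at the given values:
A. LHS = ln(2) ≈ 0.6931, RHS = 0 → fails here (LHS ≠ RHS)
B. LHS = -7, RHS = -7 → holds here (LHS = RHS)
C. LHS = 1/2, RHS = -1/2 → fails here (LHS ≠ RHS)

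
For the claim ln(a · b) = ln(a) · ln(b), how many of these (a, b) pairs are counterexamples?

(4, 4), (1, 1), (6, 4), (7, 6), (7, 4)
Testing each pair:
(4, 4): LHS = ln(16) ≈ 2.773, RHS = ln(4)² ≈ 1.922 → counterexample
(1, 1): LHS = 0, RHS = 0 → satisfies claim
(6, 4): LHS = ln(24) ≈ 3.178, RHS = ln(4)·ln(6) ≈ 2.484 → counterexample
(7, 6): LHS = ln(42) ≈ 3.738, RHS = ln(6)·ln(7) ≈ 3.487 → counterexample
(7, 4): LHS = ln(28) ≈ 3.332, RHS = ln(4)·ln(7) ≈ 2.698 → counterexample

That makes 4 counterexamples.

Answer: 4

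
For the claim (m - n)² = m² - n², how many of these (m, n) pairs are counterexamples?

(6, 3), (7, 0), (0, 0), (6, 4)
2

Testing each pair:
(6, 3): LHS = 9, RHS = 27 → counterexample
(7, 0): LHS = 49, RHS = 49 → satisfies claim
(0, 0): LHS = 0, RHS = 0 → satisfies claim
(6, 4): LHS = 4, RHS = 20 → counterexample

That makes 2 counterexamples.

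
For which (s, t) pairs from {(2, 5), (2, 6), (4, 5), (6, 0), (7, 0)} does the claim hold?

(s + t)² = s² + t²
(6, 0), (7, 0)

Testing each pair:
(2, 5): LHS = 49, RHS = 29 → fails
(2, 6): LHS = 64, RHS = 40 → fails
(4, 5): LHS = 81, RHS = 41 → fails
(6, 0): LHS = 36, RHS = 36 → holds
(7, 0): LHS = 49, RHS = 49 → holds

2 of 5 pairs satisfy the claim.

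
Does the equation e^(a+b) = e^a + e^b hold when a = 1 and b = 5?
Fails

Substituting a = 1, b = 5:

LHS = e^(1+5) = e^6 ≈ 403.4
RHS = e^1 + e^5 = e + e^5 ≈ 151.1

LHS ≠ RHS, so the equation does not hold at this point.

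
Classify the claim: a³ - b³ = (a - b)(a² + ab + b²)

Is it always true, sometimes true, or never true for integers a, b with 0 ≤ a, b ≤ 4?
The identity holds for every pair in the range. For instance at (a, b) = (3, 2): both sides equal 19.

Answer: Always true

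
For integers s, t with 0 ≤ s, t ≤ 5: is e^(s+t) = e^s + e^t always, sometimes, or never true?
Never true

The claim fails for every pair in the range. For instance at (s, t) = (3, 2): LHS = e^5 ≈ 148.4, RHS = e^2 + e^3 ≈ 27.47.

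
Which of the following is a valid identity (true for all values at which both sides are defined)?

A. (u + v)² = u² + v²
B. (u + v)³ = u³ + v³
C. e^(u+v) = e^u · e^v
C

A: fails at (2, 2) — LHS = 16, RHS = 8.
B: fails at (1, 1) — LHS = 8, RHS = 2.
C: holds — e.g. at (2, 3), both sides equal e^5 ≈ 148.4.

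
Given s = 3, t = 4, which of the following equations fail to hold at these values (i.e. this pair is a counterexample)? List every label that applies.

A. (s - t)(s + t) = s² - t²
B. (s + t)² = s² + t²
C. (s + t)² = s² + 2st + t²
B

Evaluating each claim at the given values:
A. LHS = -7, RHS = -7 → holds here (LHS = RHS)
B. LHS = 49, RHS = 25 → fails here (LHS ≠ RHS)
C. LHS = 49, RHS = 49 → holds here (LHS = RHS)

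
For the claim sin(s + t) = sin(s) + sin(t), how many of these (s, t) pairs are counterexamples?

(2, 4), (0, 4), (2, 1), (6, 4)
Testing each pair:
(2, 4): LHS = sin(6) ≈ -0.2794, RHS = sin(4) + sin(2) ≈ 0.1525 → counterexample
(0, 4): LHS = sin(4) ≈ -0.7568, RHS = sin(4) ≈ -0.7568 → satisfies claim
(2, 1): LHS = sin(3) ≈ 0.1411, RHS = sin(1) + sin(2) ≈ 1.751 → counterexample
(6, 4): LHS = sin(10) ≈ -0.544, RHS = sin(4) + sin(6) ≈ -1.036 → counterexample

That makes 3 counterexamples.

Answer: 3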